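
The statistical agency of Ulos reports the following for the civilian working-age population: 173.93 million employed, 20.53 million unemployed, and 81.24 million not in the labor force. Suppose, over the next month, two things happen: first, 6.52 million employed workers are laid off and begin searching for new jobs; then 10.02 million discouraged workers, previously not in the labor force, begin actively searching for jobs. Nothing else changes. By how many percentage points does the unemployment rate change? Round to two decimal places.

The unemployment rate changes by +7.57 percentage points.

Initially, labor force = 173.93 + 20.53 = 194.46 million, so u = 20.53/194.46 = 10.56%.
After the first change, employed falls and unemployed rises by 6.52; labor force unchanged → E = 167.41, U = 27.05, labor force = 194.46 million.
After the second change, unemployed and labor force both rise by 10.02 → E = 167.41, U = 37.07, labor force = 204.48 million.
New unemployment rate = 37.07 / 204.48 = 18.13%.
Change = 18.13% − 10.56% = +7.57 percentage points.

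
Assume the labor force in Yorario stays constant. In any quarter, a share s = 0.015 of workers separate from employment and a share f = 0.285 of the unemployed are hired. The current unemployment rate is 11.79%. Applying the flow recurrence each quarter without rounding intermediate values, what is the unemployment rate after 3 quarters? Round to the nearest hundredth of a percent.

Unemployment rate after three quarters ≈ 7.33%.

With a fixed labor force, u_{t+1} = u_t + s·(1−u_t) − f·u_t = u_t·(1−s−f) + s.
Here 1−s−f = 0.700 and s = 0.015.
u_1 = 0.117900 × 0.700 + 0.015 = 0.097530.
u_2 = 0.097530 × 0.700 + 0.015 = 0.083271.
u_3 = 0.083271 × 0.700 + 0.015 = 0.073290.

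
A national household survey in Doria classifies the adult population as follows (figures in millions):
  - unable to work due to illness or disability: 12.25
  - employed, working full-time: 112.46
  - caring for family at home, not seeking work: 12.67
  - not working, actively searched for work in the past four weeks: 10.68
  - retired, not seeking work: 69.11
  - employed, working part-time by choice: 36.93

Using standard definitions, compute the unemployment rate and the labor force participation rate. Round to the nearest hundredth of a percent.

Unemployment rate ≈ 6.67%; labor force participation rate ≈ 62.99%.

Employed = 112.46 + 36.93 = 149.39 million.
Unemployed = 10.68 million.
Labor force = 149.39 + 10.68 = 160.07 million.
Not in labor force = 12.25 + 12.67 + 69.11 = 94.03 million (those not working and not actively searching are outside the labor force).
Civilian working-age population = 160.07 + 94.03 = 254.10 million.
Unemployment rate = 10.68 / 160.07 = 6.67%.
Labor force participation rate = 160.07 / 254.10 = 62.99%.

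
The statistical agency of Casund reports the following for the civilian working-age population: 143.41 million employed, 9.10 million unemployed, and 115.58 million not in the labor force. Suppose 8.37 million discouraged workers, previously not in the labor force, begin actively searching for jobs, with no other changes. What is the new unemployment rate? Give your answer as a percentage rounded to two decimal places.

Initially, labor force = 143.41 + 9.10 = 152.51 million, so u = 9.10/152.51 = 5.97%.
After the change, unemployed and labor force both rise by 8.37 → E = 143.41, U = 17.47, labor force = 160.88 million.
New unemployment rate = 17.47 / 160.88 = 10.86%.

New unemployment rate ≈ 10.86%.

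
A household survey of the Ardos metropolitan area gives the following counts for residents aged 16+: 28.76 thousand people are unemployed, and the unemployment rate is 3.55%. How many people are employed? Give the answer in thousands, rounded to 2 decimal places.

Labor force = U / u = 28.76 / 0.0355 ≈ 810.14 thousand.
Employed = labor force − unemployed = 810.14 − 28.76 = 781.38 thousand.

About 781.38 thousand are employed.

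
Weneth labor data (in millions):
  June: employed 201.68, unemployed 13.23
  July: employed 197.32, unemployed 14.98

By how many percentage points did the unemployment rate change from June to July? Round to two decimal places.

The unemployment rate changed by +0.90 percentage points.

June: labor force = 201.68 + 13.23 = 214.91; u = 13.23/214.91 = 6.16%.
July: labor force = 197.32 + 14.98 = 212.30; u = 14.98/212.30 = 7.06%.
Change = 7.06% − 6.16% = +0.90 pp.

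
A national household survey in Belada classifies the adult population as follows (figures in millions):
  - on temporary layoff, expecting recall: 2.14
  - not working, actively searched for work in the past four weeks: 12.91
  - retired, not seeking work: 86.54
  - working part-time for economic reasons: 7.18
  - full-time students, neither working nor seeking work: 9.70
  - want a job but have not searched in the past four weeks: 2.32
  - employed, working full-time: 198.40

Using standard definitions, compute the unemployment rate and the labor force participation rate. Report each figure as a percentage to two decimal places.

Employed = 7.18 + 198.40 = 205.58 million (anyone who worked, including part-time for economic reasons, counts as employed).
Unemployed = 2.14 + 12.91 = 15.05 million (jobless and actively searching, or on temporary layoff).
Labor force = 205.58 + 15.05 = 220.63 million.
Not in labor force = 86.54 + 9.70 + 2.32 = 98.56 million (those not working and not actively searching are outside the labor force — including those who want a job but have given up searching).
Civilian working-age population = 220.63 + 98.56 = 319.19 million.
Unemployment rate = 15.05 / 220.63 = 6.82%.
Labor force participation rate = 220.63 / 319.19 = 69.12%.

Unemployment rate ≈ 6.82%; labor force participation rate ≈ 69.12%.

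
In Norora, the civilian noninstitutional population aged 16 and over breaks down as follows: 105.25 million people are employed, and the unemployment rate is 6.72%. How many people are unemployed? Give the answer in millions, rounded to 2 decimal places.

About 7.58 million are unemployed.

Let U be the number unemployed. The labor force is E + U, and U/(E+U) = 0.0672.
So U = 0.0672 × 105.25 / (1 − 0.0672) = 7.0728 / 0.9328 ≈ 7.58 million.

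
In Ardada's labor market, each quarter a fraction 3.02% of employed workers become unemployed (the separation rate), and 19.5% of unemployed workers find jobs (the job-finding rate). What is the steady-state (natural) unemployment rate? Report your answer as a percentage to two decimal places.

Steady-state unemployment rate ≈ 13.41%.

At steady state the flows balance: s·E = f·U, so U/(E+U) = s/(s+f).
u* = 3.02 / (3.02 + 19.5) = 3.02 / 22.52 = 13.41%.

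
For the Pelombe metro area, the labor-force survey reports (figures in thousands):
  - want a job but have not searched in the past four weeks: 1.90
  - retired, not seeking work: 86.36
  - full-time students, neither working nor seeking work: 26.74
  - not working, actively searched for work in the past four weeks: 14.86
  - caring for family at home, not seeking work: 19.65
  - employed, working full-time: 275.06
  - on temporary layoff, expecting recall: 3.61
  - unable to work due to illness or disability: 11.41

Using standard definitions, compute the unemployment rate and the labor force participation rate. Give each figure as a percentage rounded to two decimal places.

Unemployment rate ≈ 6.29%; labor force participation rate ≈ 66.77%.

Employed = 275.06 thousand.
Unemployed = 14.86 + 3.61 = 18.47 thousand (jobless and actively searching, or on temporary layoff).
Labor force = 275.06 + 18.47 = 293.53 thousand.
Not in labor force = 1.90 + 86.36 + 26.74 + 19.65 + 11.41 = 146.06 thousand (those not working and not actively searching are outside the labor force — including those who want a job but have given up searching).
Civilian working-age population = 293.53 + 146.06 = 439.59 thousand.
Unemployment rate = 18.47 / 293.53 = 6.29%.
Labor force participation rate = 293.53 / 439.59 = 66.77%.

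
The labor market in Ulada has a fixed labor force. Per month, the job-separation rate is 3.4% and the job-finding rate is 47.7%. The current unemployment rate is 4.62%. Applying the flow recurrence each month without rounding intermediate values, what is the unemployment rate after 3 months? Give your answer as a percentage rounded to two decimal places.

With a fixed labor force, u_{t+1} = u_t + s·(1−u_t) − f·u_t = u_t·(1−s−f) + s.
Here 1−s−f = 0.489 and s = 0.034.
u_1 = 0.046200 × 0.489 + 0.034 = 0.056592.
u_2 = 0.056592 × 0.489 + 0.034 = 0.061673.
u_3 = 0.061673 × 0.489 + 0.034 = 0.064158.

Unemployment rate after three months ≈ 6.42%.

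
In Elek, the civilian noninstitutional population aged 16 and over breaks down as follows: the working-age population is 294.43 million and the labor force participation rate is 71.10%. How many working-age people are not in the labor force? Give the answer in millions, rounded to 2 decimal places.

Share not in the labor force = 1 − 0.7110 = 0.2890.
Not in labor force = 0.2890 × 294.43 ≈ 85.09 million.

About 85.09 million are not in the labor force.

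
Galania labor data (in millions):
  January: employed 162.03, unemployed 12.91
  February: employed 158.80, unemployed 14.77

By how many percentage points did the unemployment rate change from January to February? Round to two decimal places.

January: labor force = 162.03 + 12.91 = 174.94; u = 12.91/174.94 = 7.38%.
February: labor force = 158.80 + 14.77 = 173.57; u = 14.77/173.57 = 8.51%.
Change = 8.51% − 7.38% = +1.13 pp.

The unemployment rate changed by +1.13 percentage points.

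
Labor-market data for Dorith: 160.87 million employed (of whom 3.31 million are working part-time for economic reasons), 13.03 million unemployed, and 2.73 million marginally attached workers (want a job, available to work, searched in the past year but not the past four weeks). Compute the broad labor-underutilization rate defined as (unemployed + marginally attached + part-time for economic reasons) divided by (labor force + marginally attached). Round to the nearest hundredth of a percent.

Labor force = 160.87 + 13.03 = 173.90 million.
Numerator = 13.03 + 2.73 + 3.31 = 19.07 million.
Denominator = 173.90 + 2.73 = 176.63 million.
Broad rate = 19.07 / 176.63 = 10.80%.

Broad underutilization rate ≈ 10.80%.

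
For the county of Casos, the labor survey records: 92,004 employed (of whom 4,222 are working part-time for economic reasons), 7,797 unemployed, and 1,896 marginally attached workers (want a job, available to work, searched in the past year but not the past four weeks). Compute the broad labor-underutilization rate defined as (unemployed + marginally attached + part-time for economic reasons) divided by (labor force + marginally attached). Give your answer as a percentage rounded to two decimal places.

Broad underutilization rate ≈ 13.68%.

Labor force = 92,004 + 7,797 = 99,801.
Numerator = 7,797 + 1,896 + 4,222 = 13,915.
Denominator = 99,801 + 1,896 = 101,697.
Broad rate = 13,915 / 101,697 = 13.68%.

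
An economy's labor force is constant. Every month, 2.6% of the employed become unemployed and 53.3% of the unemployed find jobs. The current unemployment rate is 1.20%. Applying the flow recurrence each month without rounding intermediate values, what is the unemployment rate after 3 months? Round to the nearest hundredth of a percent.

Unemployment rate after three months ≈ 4.36%.

With a fixed labor force, u_{t+1} = u_t + s·(1−u_t) − f·u_t = u_t·(1−s−f) + s.
Here 1−s−f = 0.441 and s = 0.026.
u_1 = 0.012000 × 0.441 + 0.026 = 0.031292.
u_2 = 0.031292 × 0.441 + 0.026 = 0.039800.
u_3 = 0.039800 × 0.441 + 0.026 = 0.043552.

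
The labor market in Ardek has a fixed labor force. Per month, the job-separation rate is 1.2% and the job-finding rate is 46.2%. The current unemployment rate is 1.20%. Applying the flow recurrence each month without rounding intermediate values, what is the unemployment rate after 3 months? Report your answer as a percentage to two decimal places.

With a fixed labor force, u_{t+1} = u_t + s·(1−u_t) − f·u_t = u_t·(1−s−f) + s.
Here 1−s−f = 0.526 and s = 0.012.
u_1 = 0.012000 × 0.526 + 0.012 = 0.018312.
u_2 = 0.018312 × 0.526 + 0.012 = 0.021632.
u_3 = 0.021632 × 0.526 + 0.012 = 0.023378.

Unemployment rate after three months ≈ 2.34%.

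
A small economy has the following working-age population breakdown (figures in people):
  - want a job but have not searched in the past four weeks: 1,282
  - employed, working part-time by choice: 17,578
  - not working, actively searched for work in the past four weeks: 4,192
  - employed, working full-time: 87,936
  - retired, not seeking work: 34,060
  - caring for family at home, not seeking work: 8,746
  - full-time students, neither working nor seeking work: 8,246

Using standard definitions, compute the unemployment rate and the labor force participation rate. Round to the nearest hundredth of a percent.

Unemployment rate ≈ 3.82%; labor force participation rate ≈ 67.70%.

Employed = 17,578 + 87,936 = 105,514.
Unemployed = 4,192.
Labor force = 105,514 + 4,192 = 109,706.
Not in labor force = 1,282 + 34,060 + 8,746 + 8,246 = 52,334 (those not working and not actively searching are outside the labor force — including those who want a job but have given up searching).
Civilian working-age population = 109,706 + 52,334 = 162,040.
Unemployment rate = 4,192 / 109,706 = 3.82%.
Labor force participation rate = 109,706 / 162,040 = 67.70%.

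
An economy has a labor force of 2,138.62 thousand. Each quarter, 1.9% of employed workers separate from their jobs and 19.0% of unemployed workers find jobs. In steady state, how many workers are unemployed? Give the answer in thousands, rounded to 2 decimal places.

About 194.42 thousand are unemployed in steady state.

Steady-state unemployment rate u* = s/(s+f) = 1.9/(1.9+19.0) = 0.090909.
Unemployed = u* × labor force = 0.090909 × 2,138.62 ≈ 194.42 thousand.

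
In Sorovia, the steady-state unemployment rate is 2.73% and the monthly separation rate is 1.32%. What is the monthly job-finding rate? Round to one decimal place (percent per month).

From u* = s/(s+f): f = s·(1−u)/u.
f = 1.32 × (1 − 0.0273) / 0.0273 = 1.2840 / 0.0273 ≈ 47.0% per month.

Job-finding rate ≈ 47.0% per month.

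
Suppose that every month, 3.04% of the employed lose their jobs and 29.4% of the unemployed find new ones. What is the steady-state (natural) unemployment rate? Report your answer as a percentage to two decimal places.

At steady state the flows balance: s·E = f·U, so U/(E+U) = s/(s+f).
u* = 3.04 / (3.04 + 29.4) = 3.04 / 32.44 = 9.37%.

Steady-state unemployment rate ≈ 9.37%.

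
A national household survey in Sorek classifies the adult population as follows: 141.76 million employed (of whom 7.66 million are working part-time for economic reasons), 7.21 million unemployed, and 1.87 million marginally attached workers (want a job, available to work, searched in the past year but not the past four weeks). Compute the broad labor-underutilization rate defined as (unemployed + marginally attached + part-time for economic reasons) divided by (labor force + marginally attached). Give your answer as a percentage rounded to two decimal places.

Labor force = 141.76 + 7.21 = 148.97 million.
Numerator = 7.21 + 1.87 + 7.66 = 16.74 million.
Denominator = 148.97 + 1.87 = 150.84 million.
Broad rate = 16.74 / 150.84 = 11.10%.

Broad underutilization rate ≈ 11.10%.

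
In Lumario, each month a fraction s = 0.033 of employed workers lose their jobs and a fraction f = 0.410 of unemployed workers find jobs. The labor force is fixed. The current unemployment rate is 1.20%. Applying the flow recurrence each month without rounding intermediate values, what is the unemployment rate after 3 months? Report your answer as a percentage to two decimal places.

Unemployment rate after three months ≈ 6.37%.

With a fixed labor force, u_{t+1} = u_t + s·(1−u_t) − f·u_t = u_t·(1−s−f) + s.
Here 1−s−f = 0.557 and s = 0.033.
u_1 = 0.012000 × 0.557 + 0.033 = 0.039684.
u_2 = 0.039684 × 0.557 + 0.033 = 0.055104.
u_3 = 0.055104 × 0.557 + 0.033 = 0.063693.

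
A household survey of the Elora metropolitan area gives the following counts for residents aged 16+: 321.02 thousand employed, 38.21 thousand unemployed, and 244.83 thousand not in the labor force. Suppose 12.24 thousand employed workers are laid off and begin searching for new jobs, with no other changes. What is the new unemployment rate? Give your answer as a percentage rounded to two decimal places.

Initially, labor force = 321.02 + 38.21 = 359.23 thousand, so u = 38.21/359.23 = 10.64%.
After the change, employed falls and unemployed rises by 12.24; labor force unchanged → E = 308.78, U = 50.45, labor force = 359.23 thousand.
New unemployment rate = 50.45 / 359.23 = 14.04%.

New unemployment rate ≈ 14.04%.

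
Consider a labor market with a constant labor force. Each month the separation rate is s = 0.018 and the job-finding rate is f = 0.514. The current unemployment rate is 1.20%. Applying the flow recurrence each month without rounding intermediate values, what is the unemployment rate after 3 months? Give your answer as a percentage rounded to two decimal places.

With a fixed labor force, u_{t+1} = u_t + s·(1−u_t) − f·u_t = u_t·(1−s−f) + s.
Here 1−s−f = 0.468 and s = 0.018.
u_1 = 0.012000 × 0.468 + 0.018 = 0.023616.
u_2 = 0.023616 × 0.468 + 0.018 = 0.029052.
u_3 = 0.029052 × 0.468 + 0.018 = 0.031596.

Unemployment rate after three months ≈ 3.16%.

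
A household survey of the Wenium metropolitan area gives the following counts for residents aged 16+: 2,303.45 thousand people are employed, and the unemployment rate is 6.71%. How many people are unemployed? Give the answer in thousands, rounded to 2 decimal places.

Let U be the number unemployed. The labor force is E + U, and U/(E+U) = 0.0671.
So U = 0.0671 × 2,303.45 / (1 − 0.0671) = 154.5615 / 0.9329 ≈ 165.68 thousand.

About 165.68 thousand are unemployed.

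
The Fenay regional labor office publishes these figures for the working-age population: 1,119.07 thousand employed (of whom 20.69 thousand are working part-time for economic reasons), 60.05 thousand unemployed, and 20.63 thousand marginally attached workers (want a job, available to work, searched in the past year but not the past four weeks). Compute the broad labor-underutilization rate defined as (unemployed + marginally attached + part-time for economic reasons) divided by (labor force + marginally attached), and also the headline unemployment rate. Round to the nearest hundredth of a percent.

Labor force = 1,119.07 + 60.05 = 1,179.12 thousand.
Numerator = 60.05 + 20.63 + 20.69 = 101.37 thousand.
Denominator = 1,179.12 + 20.63 = 1,199.75 thousand.
Broad rate = 101.37 / 1,199.75 = 8.45%.
Headline unemployment rate = 60.05 / 1,179.12 = 5.09%.

Broad underutilization rate ≈ 8.45%; headline unemployment rate ≈ 5.09%.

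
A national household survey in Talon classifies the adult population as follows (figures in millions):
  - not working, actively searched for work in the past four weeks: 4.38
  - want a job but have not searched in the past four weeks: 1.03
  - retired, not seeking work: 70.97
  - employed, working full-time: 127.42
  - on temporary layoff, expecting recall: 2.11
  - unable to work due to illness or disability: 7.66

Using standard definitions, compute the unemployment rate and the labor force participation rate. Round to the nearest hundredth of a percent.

Unemployment rate ≈ 4.85%; labor force participation rate ≈ 62.70%.

Employed = 127.42 million.
Unemployed = 4.38 + 2.11 = 6.49 million (jobless and actively searching, or on temporary layoff).
Labor force = 127.42 + 6.49 = 133.91 million.
Not in labor force = 1.03 + 70.97 + 7.66 = 79.66 million (those not working and not actively searching are outside the labor force — including those who want a job but have given up searching).
Civilian working-age population = 133.91 + 79.66 = 213.57 million.
Unemployment rate = 6.49 / 133.91 = 4.85%.
Labor force participation rate = 133.91 / 213.57 = 62.70%.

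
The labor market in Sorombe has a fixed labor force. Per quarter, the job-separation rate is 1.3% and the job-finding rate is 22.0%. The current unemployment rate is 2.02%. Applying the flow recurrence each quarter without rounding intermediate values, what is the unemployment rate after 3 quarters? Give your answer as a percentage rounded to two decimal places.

With a fixed labor force, u_{t+1} = u_t + s·(1−u_t) − f·u_t = u_t·(1−s−f) + s.
Here 1−s−f = 0.767 and s = 0.013.
u_1 = 0.020200 × 0.767 + 0.013 = 0.028493.
u_2 = 0.028493 × 0.767 + 0.013 = 0.034854.
u_3 = 0.034854 × 0.767 + 0.013 = 0.039733.

Unemployment rate after three quarters ≈ 3.97%.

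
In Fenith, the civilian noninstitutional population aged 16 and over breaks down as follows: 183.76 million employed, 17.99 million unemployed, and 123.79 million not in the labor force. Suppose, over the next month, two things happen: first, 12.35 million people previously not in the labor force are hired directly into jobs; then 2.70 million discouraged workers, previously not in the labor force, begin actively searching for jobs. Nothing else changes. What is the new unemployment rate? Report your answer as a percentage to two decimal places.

New unemployment rate ≈ 9.54%.

Initially, labor force = 183.76 + 17.99 = 201.75 million, so u = 17.99/201.75 = 8.92%.
After the first change, employed and labor force both rise by 12.35; unemployed unchanged → E = 196.11, U = 17.99, labor force = 214.10 million.
After the second change, unemployed and labor force both rise by 2.70 → E = 196.11, U = 20.69, labor force = 216.80 million.
New unemployment rate = 20.69 / 216.80 = 9.54%.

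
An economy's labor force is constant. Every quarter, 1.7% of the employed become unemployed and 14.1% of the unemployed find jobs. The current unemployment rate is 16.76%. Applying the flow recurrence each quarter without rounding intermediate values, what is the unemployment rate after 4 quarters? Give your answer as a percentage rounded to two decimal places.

With a fixed labor force, u_{t+1} = u_t + s·(1−u_t) − f·u_t = u_t·(1−s−f) + s.
Here 1−s−f = 0.842 and s = 0.017.
u_1 = 0.167600 × 0.842 + 0.017 = 0.158119.
u_2 = 0.158119 × 0.842 + 0.017 = 0.150136.
u_3 = 0.150136 × 0.842 + 0.017 = 0.143415.
u_4 = 0.143415 × 0.842 + 0.017 = 0.137755.

Unemployment rate after four quarters ≈ 13.78%.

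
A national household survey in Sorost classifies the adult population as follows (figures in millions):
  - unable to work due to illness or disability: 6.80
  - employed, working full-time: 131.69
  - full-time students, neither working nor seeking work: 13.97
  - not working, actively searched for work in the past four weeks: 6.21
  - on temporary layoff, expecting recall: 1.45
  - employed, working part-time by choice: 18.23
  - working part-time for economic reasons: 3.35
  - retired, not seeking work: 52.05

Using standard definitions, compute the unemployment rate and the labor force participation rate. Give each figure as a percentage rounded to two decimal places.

Employed = 131.69 + 18.23 + 3.35 = 153.27 million (anyone who worked, including part-time for economic reasons, counts as employed).
Unemployed = 6.21 + 1.45 = 7.66 million (jobless and actively searching, or on temporary layoff).
Labor force = 153.27 + 7.66 = 160.93 million.
Not in labor force = 6.80 + 13.97 + 52.05 = 72.82 million (those not working and not actively searching are outside the labor force).
Civilian working-age population = 160.93 + 72.82 = 233.75 million.
Unemployment rate = 7.66 / 160.93 = 4.76%.
Labor force participation rate = 160.93 / 233.75 = 68.85%.

Unemployment rate ≈ 4.76%; labor force participation rate ≈ 68.85%.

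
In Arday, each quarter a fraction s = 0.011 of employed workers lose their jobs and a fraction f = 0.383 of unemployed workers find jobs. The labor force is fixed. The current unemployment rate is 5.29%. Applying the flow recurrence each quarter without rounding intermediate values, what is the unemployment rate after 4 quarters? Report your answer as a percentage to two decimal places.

Unemployment rate after four quarters ≈ 3.13%.

With a fixed labor force, u_{t+1} = u_t + s·(1−u_t) − f·u_t = u_t·(1−s−f) + s.
Here 1−s−f = 0.606 and s = 0.011.
u_1 = 0.052900 × 0.606 + 0.011 = 0.043057.
u_2 = 0.043057 × 0.606 + 0.011 = 0.037093.
u_3 = 0.037093 × 0.606 + 0.011 = 0.033478.
u_4 = 0.033478 × 0.606 + 0.011 = 0.031288.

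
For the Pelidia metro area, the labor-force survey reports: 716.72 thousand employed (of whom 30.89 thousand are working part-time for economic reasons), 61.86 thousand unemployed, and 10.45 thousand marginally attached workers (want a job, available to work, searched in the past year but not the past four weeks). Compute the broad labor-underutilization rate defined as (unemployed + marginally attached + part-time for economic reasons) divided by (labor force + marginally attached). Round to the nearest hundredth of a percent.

Broad underutilization rate ≈ 13.08%.

Labor force = 716.72 + 61.86 = 778.58 thousand.
Numerator = 61.86 + 10.45 + 30.89 = 103.20 thousand.
Denominator = 778.58 + 10.45 = 789.03 thousand.
Broad rate = 103.20 / 789.03 = 13.08%.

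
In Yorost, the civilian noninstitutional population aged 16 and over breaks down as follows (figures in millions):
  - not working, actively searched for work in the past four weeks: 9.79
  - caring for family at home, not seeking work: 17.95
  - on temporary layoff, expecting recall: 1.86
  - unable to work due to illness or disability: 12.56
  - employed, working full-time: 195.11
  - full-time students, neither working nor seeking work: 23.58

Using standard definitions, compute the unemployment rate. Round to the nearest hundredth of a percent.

Unemployment rate ≈ 5.63%.

Employed = 195.11 million.
Unemployed = 9.79 + 1.86 = 11.65 million (jobless and actively searching, or on temporary layoff).
Labor force = 195.11 + 11.65 = 206.76 million.
Unemployment rate = 11.65 / 206.76 = 5.63%.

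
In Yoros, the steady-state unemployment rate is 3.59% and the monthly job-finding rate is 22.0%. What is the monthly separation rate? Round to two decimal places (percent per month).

Separation rate ≈ 0.82% per month.

From u* = s/(s+f): s = u·f/(1−u).
s = 0.0359 × 22.0 / (1 − 0.0359) = 0.7898 / 0.9641 ≈ 0.82% per month.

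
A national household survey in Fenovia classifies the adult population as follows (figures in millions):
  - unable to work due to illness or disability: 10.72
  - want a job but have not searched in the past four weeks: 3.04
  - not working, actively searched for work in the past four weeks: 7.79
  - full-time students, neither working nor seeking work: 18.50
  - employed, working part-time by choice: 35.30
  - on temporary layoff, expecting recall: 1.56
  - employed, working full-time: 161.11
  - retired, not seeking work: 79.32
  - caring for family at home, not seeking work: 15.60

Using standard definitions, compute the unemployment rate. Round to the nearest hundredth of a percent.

Employed = 35.30 + 161.11 = 196.41 million.
Unemployed = 7.79 + 1.56 = 9.35 million (jobless and actively searching, or on temporary layoff).
Labor force = 196.41 + 9.35 = 205.76 million.
Unemployment rate = 9.35 / 205.76 = 4.54%.

Unemployment rate ≈ 4.54%.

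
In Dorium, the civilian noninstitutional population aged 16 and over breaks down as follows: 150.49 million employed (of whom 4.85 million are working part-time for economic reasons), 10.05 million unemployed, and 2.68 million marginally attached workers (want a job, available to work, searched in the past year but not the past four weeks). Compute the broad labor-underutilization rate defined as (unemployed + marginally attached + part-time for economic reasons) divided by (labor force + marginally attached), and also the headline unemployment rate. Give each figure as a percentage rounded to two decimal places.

Labor force = 150.49 + 10.05 = 160.54 million.
Numerator = 10.05 + 2.68 + 4.85 = 17.58 million.
Denominator = 160.54 + 2.68 = 163.22 million.
Broad rate = 17.58 / 163.22 = 10.77%.
Headline unemployment rate = 10.05 / 160.54 = 6.26%.

Broad underutilization rate ≈ 10.77%; headline unemployment rate ≈ 6.26%.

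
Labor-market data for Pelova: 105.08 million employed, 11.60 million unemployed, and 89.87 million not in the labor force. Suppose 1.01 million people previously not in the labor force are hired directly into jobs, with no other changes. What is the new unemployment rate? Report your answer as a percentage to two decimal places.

New unemployment rate ≈ 9.86%.

Initially, labor force = 105.08 + 11.60 = 116.68 million, so u = 11.60/116.68 = 9.94%.
After the change, employed and labor force both rise by 1.01; unemployed unchanged → E = 106.09, U = 11.60, labor force = 117.69 million.
New unemployment rate = 11.60 / 117.69 = 9.86%.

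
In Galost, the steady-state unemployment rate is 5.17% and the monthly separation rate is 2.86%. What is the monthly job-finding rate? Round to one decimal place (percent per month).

Job-finding rate ≈ 52.5% per month.

From u* = s/(s+f): f = s·(1−u)/u.
f = 2.86 × (1 − 0.0517) / 0.0517 = 2.7121 / 0.0517 ≈ 52.5% per month.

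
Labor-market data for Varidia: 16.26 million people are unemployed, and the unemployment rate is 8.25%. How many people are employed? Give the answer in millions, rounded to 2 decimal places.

About 180.83 million are employed.

Labor force = U / u = 16.26 / 0.0825 ≈ 197.09 million.
Employed = labor force − unemployed = 197.09 − 16.26 = 180.83 million.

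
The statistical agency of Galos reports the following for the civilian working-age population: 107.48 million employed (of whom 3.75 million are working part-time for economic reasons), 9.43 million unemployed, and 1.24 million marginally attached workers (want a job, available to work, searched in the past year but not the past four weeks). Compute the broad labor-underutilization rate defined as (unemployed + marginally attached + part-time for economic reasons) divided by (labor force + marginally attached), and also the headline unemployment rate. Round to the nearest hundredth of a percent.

Labor force = 107.48 + 9.43 = 116.91 million.
Numerator = 9.43 + 1.24 + 3.75 = 14.42 million.
Denominator = 116.91 + 1.24 = 118.15 million.
Broad rate = 14.42 / 118.15 = 12.20%.
Headline unemployment rate = 9.43 / 116.91 = 8.07%.

Broad underutilization rate ≈ 12.20%; headline unemployment rate ≈ 8.07%.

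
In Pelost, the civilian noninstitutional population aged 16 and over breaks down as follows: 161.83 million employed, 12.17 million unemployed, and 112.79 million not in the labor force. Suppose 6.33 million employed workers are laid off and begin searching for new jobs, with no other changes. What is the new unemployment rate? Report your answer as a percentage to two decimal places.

New unemployment rate ≈ 10.63%.

Initially, labor force = 161.83 + 12.17 = 174.00 million, so u = 12.17/174.00 = 6.99%.
After the change, employed falls and unemployed rises by 6.33; labor force unchanged → E = 155.50, U = 18.50, labor force = 174.00 million.
New unemployment rate = 18.50 / 174.00 = 10.63%.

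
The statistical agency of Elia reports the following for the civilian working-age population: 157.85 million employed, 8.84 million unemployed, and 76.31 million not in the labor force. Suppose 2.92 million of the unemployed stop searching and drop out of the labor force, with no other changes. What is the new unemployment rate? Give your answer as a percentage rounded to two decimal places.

New unemployment rate ≈ 3.61%.

Initially, labor force = 157.85 + 8.84 = 166.69 million, so u = 8.84/166.69 = 5.30%.
After the change, unemployed and labor force both fall by 2.92 → E = 157.85, U = 5.92, labor force = 163.77 million.
New unemployment rate = 5.92 / 163.77 = 3.61%.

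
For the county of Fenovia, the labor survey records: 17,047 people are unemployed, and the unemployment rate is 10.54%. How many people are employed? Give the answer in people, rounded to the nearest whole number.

About 144,689 are employed.

Labor force = U / u = 17,047 / 0.1054 ≈ 161,736.
Employed = labor force − unemployed = 161,736 − 17,047 = 144,689.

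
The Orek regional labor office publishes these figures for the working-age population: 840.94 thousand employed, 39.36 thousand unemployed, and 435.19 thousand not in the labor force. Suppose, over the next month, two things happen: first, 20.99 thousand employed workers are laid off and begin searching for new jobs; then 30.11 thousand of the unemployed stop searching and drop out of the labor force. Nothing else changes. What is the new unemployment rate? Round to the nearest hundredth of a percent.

Initially, labor force = 840.94 + 39.36 = 880.30 thousand, so u = 39.36/880.30 = 4.47%.
After the first change, employed falls and unemployed rises by 20.99; labor force unchanged → E = 819.95, U = 60.35, labor force = 880.30 thousand.
After the second change, unemployed and labor force both fall by 30.11 → E = 819.95, U = 30.24, labor force = 850.19 thousand.
New unemployment rate = 30.24 / 850.19 = 3.56%.

New unemployment rate ≈ 3.56%.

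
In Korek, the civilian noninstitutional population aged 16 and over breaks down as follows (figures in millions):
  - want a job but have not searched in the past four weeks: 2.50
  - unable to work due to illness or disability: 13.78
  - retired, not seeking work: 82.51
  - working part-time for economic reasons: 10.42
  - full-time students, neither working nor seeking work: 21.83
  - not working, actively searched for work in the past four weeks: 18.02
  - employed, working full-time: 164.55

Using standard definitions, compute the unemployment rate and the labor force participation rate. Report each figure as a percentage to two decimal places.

Unemployment rate ≈ 9.34%; labor force participation rate ≈ 61.54%.

Employed = 10.42 + 164.55 = 174.97 million (anyone who worked, including part-time for economic reasons, counts as employed).
Unemployed = 18.02 million.
Labor force = 174.97 + 18.02 = 192.99 million.
Not in labor force = 2.50 + 13.78 + 82.51 + 21.83 = 120.62 million (those not working and not actively searching are outside the labor force — including those who want a job but have given up searching).
Civilian working-age population = 192.99 + 120.62 = 313.61 million.
Unemployment rate = 18.02 / 192.99 = 9.34%.
Labor force participation rate = 192.99 / 313.61 = 61.54%.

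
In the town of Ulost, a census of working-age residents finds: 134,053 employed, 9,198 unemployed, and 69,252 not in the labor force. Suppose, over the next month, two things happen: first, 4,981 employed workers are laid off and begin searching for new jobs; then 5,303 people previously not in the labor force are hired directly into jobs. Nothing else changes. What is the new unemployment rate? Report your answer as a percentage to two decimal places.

New unemployment rate ≈ 9.54%.

Initially, labor force = 134,053 + 9,198 = 143,251, so u = 9,198/143,251 = 6.42%.
After the first change, employed falls and unemployed rises by 4,981; labor force unchanged → E = 129,072, U = 14,179, labor force = 143,251.
After the second change, employed and labor force both rise by 5,303; unemployed unchanged → E = 134,375, U = 14,179, labor force = 148,554.
New unemployment rate = 14,179 / 148,554 = 9.54%.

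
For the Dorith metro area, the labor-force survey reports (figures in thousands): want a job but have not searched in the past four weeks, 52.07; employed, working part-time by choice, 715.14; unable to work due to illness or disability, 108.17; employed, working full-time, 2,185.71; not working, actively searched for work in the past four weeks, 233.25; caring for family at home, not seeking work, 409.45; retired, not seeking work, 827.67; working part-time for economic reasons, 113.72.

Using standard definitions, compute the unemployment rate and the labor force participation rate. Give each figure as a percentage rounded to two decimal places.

Unemployment rate ≈ 7.18%; labor force participation rate ≈ 69.92%.

Employed = 715.14 + 2,185.71 + 113.72 = 3,014.57 thousand (anyone who worked, including part-time for economic reasons, counts as employed).
Unemployed = 233.25 thousand.
Labor force = 3,014.57 + 233.25 = 3,247.82 thousand.
Not in labor force = 52.07 + 108.17 + 409.45 + 827.67 = 1,397.36 thousand (those not working and not actively searching are outside the labor force — including those who want a job but have given up searching).
Civilian working-age population = 3,247.82 + 1,397.36 = 4,645.18 thousand.
Unemployment rate = 233.25 / 3,247.82 = 7.18%.
Labor force participation rate = 3,247.82 / 4,645.18 = 69.92%.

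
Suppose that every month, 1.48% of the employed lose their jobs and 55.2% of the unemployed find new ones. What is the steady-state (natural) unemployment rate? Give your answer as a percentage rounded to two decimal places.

At steady state the flows balance: s·E = f·U, so U/(E+U) = s/(s+f).
u* = 1.48 / (1.48 + 55.2) = 1.48 / 56.68 = 2.61%.

Steady-state unemployment rate ≈ 2.61%.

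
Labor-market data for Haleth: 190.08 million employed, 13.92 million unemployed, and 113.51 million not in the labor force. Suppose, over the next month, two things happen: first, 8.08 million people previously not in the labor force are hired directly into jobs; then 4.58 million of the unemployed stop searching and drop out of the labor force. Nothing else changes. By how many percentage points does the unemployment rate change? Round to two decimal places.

Initially, labor force = 190.08 + 13.92 = 204.00 million, so u = 13.92/204.00 = 6.82%.
After the first change, employed and labor force both rise by 8.08; unemployed unchanged → E = 198.16, U = 13.92, labor force = 212.08 million.
After the second change, unemployed and labor force both fall by 4.58 → E = 198.16, U = 9.34, labor force = 207.50 million.
New unemployment rate = 9.34 / 207.50 = 4.50%.
Change = 4.50% − 6.82% = −2.32 percentage points.

The unemployment rate changes by −2.32 percentage points.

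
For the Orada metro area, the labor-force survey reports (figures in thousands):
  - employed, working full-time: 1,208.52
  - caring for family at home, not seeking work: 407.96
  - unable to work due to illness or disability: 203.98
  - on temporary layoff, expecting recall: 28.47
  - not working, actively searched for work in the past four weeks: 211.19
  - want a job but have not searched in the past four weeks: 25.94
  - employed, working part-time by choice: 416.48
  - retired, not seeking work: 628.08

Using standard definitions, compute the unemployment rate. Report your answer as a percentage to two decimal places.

Employed = 1,208.52 + 416.48 = 1,625.00 thousand.
Unemployed = 28.47 + 211.19 = 239.66 thousand (jobless and actively searching, or on temporary layoff).
Labor force = 1,625.00 + 239.66 = 1,864.66 thousand.
Unemployment rate = 239.66 / 1,864.66 = 12.85%.

Unemployment rate ≈ 12.85%.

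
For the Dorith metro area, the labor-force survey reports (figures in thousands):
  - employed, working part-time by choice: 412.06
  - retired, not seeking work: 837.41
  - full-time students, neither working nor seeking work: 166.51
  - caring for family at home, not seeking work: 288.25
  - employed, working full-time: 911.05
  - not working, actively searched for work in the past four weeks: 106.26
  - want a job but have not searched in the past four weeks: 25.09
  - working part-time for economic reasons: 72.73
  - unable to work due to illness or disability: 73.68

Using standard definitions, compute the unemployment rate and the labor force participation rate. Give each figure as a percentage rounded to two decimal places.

Unemployment rate ≈ 7.07%; labor force participation rate ≈ 51.92%.

Employed = 412.06 + 911.05 + 72.73 = 1,395.84 thousand (anyone who worked, including part-time for economic reasons, counts as employed).
Unemployed = 106.26 thousand.
Labor force = 1,395.84 + 106.26 = 1,502.10 thousand.
Not in labor force = 837.41 + 166.51 + 288.25 + 25.09 + 73.68 = 1,390.94 thousand (those not working and not actively searching are outside the labor force — including those who want a job but have given up searching).
Civilian working-age population = 1,502.10 + 1,390.94 = 2,893.04 thousand.
Unemployment rate = 106.26 / 1,502.10 = 7.07%.
Labor force participation rate = 1,502.10 / 2,893.04 = 51.92%.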